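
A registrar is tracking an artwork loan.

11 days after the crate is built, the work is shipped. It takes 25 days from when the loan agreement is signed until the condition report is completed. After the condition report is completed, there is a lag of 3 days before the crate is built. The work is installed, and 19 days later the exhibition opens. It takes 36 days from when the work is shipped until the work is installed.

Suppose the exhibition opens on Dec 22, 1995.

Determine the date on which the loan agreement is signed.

The exhibition opens: Dec 22, 1995.
The work is installed: Dec 22, 1995 − 19 days = Dec 3, 1995.
The work is shipped: Dec 3, 1995 − 36 days = Oct 28, 1995.
The crate is built: Oct 28, 1995 − 11 days = Oct 17, 1995.
The condition report is completed: Oct 17, 1995 − 3 days = Oct 14, 1995.
The loan agreement is signed: Oct 14, 1995 − 25 days = Sep 19, 1995.

Sep 19, 1995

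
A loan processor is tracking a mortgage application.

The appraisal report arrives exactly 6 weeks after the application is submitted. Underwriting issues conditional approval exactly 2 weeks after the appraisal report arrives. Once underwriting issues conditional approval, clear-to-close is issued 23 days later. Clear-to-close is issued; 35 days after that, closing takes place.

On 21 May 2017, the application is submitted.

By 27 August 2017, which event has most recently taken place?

The application is submitted: May 21, 2017.
The appraisal report arrives: May 21, 2017 + 6 weeks = Jul 2, 2017.
Underwriting issues conditional approval: Jul 2, 2017 + 2 weeks = Jul 16, 2017.
Clear-to-close is issued: Jul 16, 2017 + 23 days = Aug 8, 2017.
Closing takes place: Aug 8, 2017 + 35 days = Sep 12, 2017.
Aug 27, 2017 falls between when clear-to-close is issued (Aug 8, 2017) and when closing takes place (Sep 12, 2017).

Clear-to-close is issued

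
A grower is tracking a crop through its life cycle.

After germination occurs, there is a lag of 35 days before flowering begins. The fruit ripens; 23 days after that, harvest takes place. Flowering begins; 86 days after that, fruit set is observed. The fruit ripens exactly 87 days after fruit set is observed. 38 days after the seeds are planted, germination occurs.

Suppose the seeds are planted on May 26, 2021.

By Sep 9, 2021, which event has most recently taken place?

The seeds are planted: May 26, 2021.
Germination occurs: May 26, 2021 + 38 days = Jul 3, 2021.
Flowering begins: Jul 3, 2021 + 35 days = Aug 7, 2021.
Fruit set is observed: Aug 7, 2021 + 86 days = Nov 1, 2021.
The fruit ripens: Nov 1, 2021 + 87 days = Jan 27, 2022.
Harvest takes place: Jan 27, 2022 + 23 days = Feb 19, 2022.
Sep 9, 2021 falls between when flowering begins (Aug 7, 2021) and when fruit set is observed (Nov 1, 2021).

Flowering begins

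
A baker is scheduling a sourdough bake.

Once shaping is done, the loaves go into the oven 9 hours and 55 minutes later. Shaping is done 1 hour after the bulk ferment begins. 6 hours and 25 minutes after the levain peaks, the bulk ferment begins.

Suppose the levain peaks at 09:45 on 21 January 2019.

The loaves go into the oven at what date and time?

03:05 on 22 January 2019

The levain peaks: 09:45 Jan 21, 2019.
The bulk ferment begins: 09:45 Jan 21, 2019 + 6h25m = 16:10 Jan 21, 2019.
Shaping is done: 16:10 Jan 21, 2019 + 1h = 17:10 Jan 21, 2019.
The loaves go into the oven: 17:10 Jan 21, 2019 + 9h55m = 03:05 Jan 22, 2019.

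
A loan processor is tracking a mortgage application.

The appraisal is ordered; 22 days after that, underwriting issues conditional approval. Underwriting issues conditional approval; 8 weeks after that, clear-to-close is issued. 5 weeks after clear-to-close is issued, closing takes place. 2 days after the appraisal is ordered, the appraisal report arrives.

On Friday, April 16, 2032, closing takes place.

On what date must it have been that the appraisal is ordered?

Closing takes place: Apr 16, 2032.
Clear-to-close is issued: Apr 16, 2032 − 5 weeks = Mar 12, 2032.
Underwriting issues conditional approval: Mar 12, 2032 − 8 weeks = Jan 16, 2032.
The appraisal is ordered: Jan 16, 2032 − 22 days = Dec 25, 2031.

Thursday, December 25, 2031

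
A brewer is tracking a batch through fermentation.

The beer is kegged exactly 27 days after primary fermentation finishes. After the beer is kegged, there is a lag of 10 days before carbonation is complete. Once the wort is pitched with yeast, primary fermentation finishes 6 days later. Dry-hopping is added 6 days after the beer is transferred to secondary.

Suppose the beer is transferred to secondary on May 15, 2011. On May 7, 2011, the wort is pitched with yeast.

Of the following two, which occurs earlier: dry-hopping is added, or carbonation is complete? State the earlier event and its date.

Dry-hopping is added — May 21, 2011

The beer is transferred to secondary: May 15, 2011.
Dry-hopping is added: May 15, 2011 + 6 days = May 21, 2011.
The wort is pitched with yeast: May 7, 2011.
Primary fermentation finishes: May 7, 2011 + 6 days = May 13, 2011.
The beer is kegged: May 13, 2011 + 27 days = Jun 9, 2011.
Carbonation is complete: Jun 9, 2011 + 10 days = Jun 19, 2011.
Comparing: dry-hopping is added on May 21, 2011 vs carbonation is complete on Jun 19, 2011. Earlier: dry-hopping is added.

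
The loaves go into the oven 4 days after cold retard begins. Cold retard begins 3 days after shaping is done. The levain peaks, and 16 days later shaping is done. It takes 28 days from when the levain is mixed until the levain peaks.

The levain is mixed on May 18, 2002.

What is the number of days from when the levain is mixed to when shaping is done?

Causal path: the levain is mixed → the levain peaks → shaping is done.
Total delay along the path: 28 + 16 = 44 days.

44 days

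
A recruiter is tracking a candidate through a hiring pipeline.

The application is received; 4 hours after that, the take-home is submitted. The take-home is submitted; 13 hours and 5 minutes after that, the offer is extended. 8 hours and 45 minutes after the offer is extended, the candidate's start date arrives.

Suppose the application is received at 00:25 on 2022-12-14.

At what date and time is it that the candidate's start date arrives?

02:15 on 2022-12-15

The application is received: 00:25 Dec 14, 2022.
The take-home is submitted: 00:25 Dec 14, 2022 + 4h = 04:25 Dec 14, 2022.
The offer is extended: 04:25 Dec 14, 2022 + 13h05m = 17:30 Dec 14, 2022.
The candidate's start date arrives: 17:30 Dec 14, 2022 + 8h45m = 02:15 Dec 15, 2022.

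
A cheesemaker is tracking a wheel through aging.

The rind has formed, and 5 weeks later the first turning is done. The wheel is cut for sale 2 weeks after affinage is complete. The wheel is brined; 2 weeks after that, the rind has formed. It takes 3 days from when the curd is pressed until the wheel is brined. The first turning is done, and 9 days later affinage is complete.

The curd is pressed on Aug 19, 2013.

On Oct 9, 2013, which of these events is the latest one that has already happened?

The rind has formed

The curd is pressed: Aug 19, 2013.
The wheel is brined: Aug 19, 2013 + 3 days = Aug 22, 2013.
The rind has formed: Aug 22, 2013 + 2 weeks = Sep 5, 2013.
The first turning is done: Sep 5, 2013 + 5 weeks = Oct 10, 2013.
Affinage is complete: Oct 10, 2013 + 9 days = Oct 19, 2013.
The wheel is cut for sale: Oct 19, 2013 + 2 weeks = Nov 2, 2013.
Oct 9, 2013 falls between when the rind has formed (Sep 5, 2013) and when the first turning is done (Oct 10, 2013).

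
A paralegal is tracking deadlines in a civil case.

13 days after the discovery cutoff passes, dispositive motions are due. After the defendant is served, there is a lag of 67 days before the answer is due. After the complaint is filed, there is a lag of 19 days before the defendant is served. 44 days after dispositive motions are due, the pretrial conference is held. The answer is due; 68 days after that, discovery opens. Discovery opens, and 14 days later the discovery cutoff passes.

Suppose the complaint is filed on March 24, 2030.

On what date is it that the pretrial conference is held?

November 4, 2030

The complaint is filed: Mar 24, 2030.
The defendant is served: Mar 24, 2030 + 19 days = Apr 12, 2030.
The answer is due: Apr 12, 2030 + 67 days = Jun 18, 2030.
Discovery opens: Jun 18, 2030 + 68 days = Aug 25, 2030.
The discovery cutoff passes: Aug 25, 2030 + 14 days = Sep 8, 2030.
Dispositive motions are due: Sep 8, 2030 + 13 days = Sep 21, 2030.
The pretrial conference is held: Sep 21, 2030 + 44 days = Nov 4, 2030.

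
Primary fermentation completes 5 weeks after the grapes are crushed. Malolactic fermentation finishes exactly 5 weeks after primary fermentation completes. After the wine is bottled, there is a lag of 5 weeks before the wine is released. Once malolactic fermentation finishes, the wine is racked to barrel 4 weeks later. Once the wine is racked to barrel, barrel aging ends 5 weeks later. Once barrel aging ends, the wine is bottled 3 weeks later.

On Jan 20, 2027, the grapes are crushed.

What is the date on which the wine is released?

Jul 28, 2027

The grapes are crushed: Jan 20, 2027.
Primary fermentation completes: Jan 20, 2027 + 5 weeks = Feb 24, 2027.
Malolactic fermentation finishes: Feb 24, 2027 + 5 weeks = Mar 31, 2027.
The wine is racked to barrel: Mar 31, 2027 + 4 weeks = Apr 28, 2027.
Barrel aging ends: Apr 28, 2027 + 5 weeks = Jun 2, 2027.
The wine is bottled: Jun 2, 2027 + 3 weeks = Jun 23, 2027.
The wine is released: Jun 23, 2027 + 5 weeks = Jul 28, 2027.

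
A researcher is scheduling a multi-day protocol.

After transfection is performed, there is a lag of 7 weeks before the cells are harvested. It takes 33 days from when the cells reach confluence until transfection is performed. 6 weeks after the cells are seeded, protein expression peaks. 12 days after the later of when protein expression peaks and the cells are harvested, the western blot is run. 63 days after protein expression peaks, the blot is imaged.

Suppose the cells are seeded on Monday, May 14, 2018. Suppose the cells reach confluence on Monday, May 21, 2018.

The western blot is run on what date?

Thursday, August 23, 2018

The cells are seeded: May 14, 2018.
Protein expression peaks: May 14, 2018 + 6 weeks = Jun 25, 2018.
The cells reach confluence: May 21, 2018.
Transfection is performed: May 21, 2018 + 33 days = Jun 23, 2018.
The cells are harvested: Jun 23, 2018 + 7 weeks = Aug 11, 2018.
Both prerequisites met — protein expression peaks (Jun 25, 2018), the cells are harvested (Aug 11, 2018); the later is Aug 11, 2018.
The western blot is run: Aug 11, 2018 + 12 days = Aug 23, 2018.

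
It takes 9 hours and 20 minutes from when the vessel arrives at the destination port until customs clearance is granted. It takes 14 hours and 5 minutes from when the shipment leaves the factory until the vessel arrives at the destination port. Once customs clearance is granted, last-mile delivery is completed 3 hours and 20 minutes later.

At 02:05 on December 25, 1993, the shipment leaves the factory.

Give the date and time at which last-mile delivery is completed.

04:50 on December 26, 1993

The shipment leaves the factory: 02:05 Dec 25, 1993.
The vessel arrives at the destination port: 02:05 Dec 25, 1993 + 14h05m = 16:10 Dec 25, 1993.
Customs clearance is granted: 16:10 Dec 25, 1993 + 9h20m = 01:30 Dec 26, 1993.
Last-mile delivery is completed: 01:30 Dec 26, 1993 + 3h20m = 04:50 Dec 26, 1993.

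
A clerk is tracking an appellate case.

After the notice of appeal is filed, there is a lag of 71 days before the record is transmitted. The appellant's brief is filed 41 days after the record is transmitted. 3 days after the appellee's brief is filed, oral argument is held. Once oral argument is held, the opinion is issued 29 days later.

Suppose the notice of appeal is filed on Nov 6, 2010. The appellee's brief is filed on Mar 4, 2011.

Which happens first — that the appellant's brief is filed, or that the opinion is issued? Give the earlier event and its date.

The appellant's brief is filed — Feb 26, 2011

The notice of appeal is filed: Nov 6, 2010.
The record is transmitted: Nov 6, 2010 + 71 days = Jan 16, 2011.
The appellant's brief is filed: Jan 16, 2011 + 41 days = Feb 26, 2011.
The appellee's brief is filed: Mar 4, 2011.
Oral argument is held: Mar 4, 2011 + 3 days = Mar 7, 2011.
The opinion is issued: Mar 7, 2011 + 29 days = Apr 5, 2011.
Comparing: the appellant's brief is filed on Feb 26, 2011 vs the opinion is issued on Apr 5, 2011. Earlier: the appellant's brief is filed.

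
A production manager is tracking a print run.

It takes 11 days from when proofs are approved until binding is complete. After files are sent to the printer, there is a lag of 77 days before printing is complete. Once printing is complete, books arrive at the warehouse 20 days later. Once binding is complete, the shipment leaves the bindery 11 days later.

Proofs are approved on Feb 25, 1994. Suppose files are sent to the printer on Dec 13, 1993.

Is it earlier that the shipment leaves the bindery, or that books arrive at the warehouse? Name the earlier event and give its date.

The shipment leaves the bindery — Mar 19, 1994

Proofs are approved: Feb 25, 1994.
Binding is complete: Feb 25, 1994 + 11 days = Mar 8, 1994.
The shipment leaves the bindery: Mar 8, 1994 + 11 days = Mar 19, 1994.
Files are sent to the printer: Dec 13, 1993.
Printing is complete: Dec 13, 1993 + 77 days = Feb 28, 1994.
Books arrive at the warehouse: Feb 28, 1994 + 20 days = Mar 20, 1994.
Comparing: the shipment leaves the bindery on Mar 19, 1994 vs books arrive at the warehouse on Mar 20, 1994. Earlier: the shipment leaves the bindery.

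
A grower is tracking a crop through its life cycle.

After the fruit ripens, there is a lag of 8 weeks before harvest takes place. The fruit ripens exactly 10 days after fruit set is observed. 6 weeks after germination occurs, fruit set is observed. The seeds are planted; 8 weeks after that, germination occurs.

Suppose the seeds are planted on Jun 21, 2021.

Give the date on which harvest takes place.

Dec 2, 2021

The seeds are planted: Jun 21, 2021.
Germination occurs: Jun 21, 2021 + 8 weeks = Aug 16, 2021.
Fruit set is observed: Aug 16, 2021 + 6 weeks = Sep 27, 2021.
The fruit ripens: Sep 27, 2021 + 10 days = Oct 7, 2021.
Harvest takes place: Oct 7, 2021 + 8 weeks = Dec 2, 2021.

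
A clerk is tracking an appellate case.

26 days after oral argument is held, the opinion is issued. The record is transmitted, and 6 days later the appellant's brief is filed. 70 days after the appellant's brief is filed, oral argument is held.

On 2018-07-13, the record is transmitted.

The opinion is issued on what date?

The record is transmitted: Jul 13, 2018.
The appellant's brief is filed: Jul 13, 2018 + 6 days = Jul 19, 2018.
Oral argument is held: Jul 19, 2018 + 70 days = Sep 27, 2018.
The opinion is issued: Sep 27, 2018 + 26 days = Oct 23, 2018.

2018-10-23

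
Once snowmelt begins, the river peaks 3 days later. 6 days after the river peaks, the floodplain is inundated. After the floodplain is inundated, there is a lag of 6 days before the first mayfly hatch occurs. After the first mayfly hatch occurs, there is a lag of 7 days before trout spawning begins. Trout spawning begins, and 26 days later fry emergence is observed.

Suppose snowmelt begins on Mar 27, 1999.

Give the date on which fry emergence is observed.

Snowmelt begins: Mar 27, 1999.
The river peaks: Mar 27, 1999 + 3 days = Mar 30, 1999.
The floodplain is inundated: Mar 30, 1999 + 6 days = Apr 5, 1999.
The first mayfly hatch occurs: Apr 5, 1999 + 6 days = Apr 11, 1999.
Trout spawning begins: Apr 11, 1999 + 7 days = Apr 18, 1999.
Fry emergence is observed: Apr 18, 1999 + 26 days = May 14, 1999.

May 14, 1999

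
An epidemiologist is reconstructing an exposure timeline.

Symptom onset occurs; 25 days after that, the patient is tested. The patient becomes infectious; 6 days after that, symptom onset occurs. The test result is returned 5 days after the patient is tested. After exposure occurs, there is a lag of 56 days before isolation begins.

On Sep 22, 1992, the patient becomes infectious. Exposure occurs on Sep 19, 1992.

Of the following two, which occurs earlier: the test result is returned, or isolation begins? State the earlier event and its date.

The patient becomes infectious: Sep 22, 1992.
Symptom onset occurs: Sep 22, 1992 + 6 days = Sep 28, 1992.
The patient is tested: Sep 28, 1992 + 25 days = Oct 23, 1992.
The test result is returned: Oct 23, 1992 + 5 days = Oct 28, 1992.
Exposure occurs: Sep 19, 1992.
Isolation begins: Sep 19, 1992 + 56 days = Nov 14, 1992.
Comparing: the test result is returned on Oct 28, 1992 vs isolation begins on Nov 14, 1992. Earlier: the test result is returned.

The test result is returned — Oct 28, 1992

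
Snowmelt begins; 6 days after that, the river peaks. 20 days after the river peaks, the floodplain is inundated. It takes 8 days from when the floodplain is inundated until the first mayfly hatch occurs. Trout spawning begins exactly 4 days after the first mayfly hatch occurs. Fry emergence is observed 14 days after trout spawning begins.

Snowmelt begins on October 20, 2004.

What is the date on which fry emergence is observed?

Snowmelt begins: Oct 20, 2004.
The river peaks: Oct 20, 2004 + 6 days = Oct 26, 2004.
The floodplain is inundated: Oct 26, 2004 + 20 days = Nov 15, 2004.
The first mayfly hatch occurs: Nov 15, 2004 + 8 days = Nov 23, 2004.
Trout spawning begins: Nov 23, 2004 + 4 days = Nov 27, 2004.
Fry emergence is observed: Nov 27, 2004 + 14 days = Dec 11, 2004.

December 11, 2004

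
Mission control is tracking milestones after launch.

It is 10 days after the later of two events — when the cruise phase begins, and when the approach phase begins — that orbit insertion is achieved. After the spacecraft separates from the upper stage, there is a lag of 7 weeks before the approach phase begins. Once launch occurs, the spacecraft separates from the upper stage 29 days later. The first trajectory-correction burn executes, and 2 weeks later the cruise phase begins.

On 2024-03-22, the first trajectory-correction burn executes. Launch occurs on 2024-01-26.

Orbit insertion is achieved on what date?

The first trajectory-correction burn executes: Mar 22, 2024.
The cruise phase begins: Mar 22, 2024 + 2 weeks = Apr 5, 2024.
Launch occurs: Jan 26, 2024.
The spacecraft separates from the upper stage: Jan 26, 2024 + 29 days = Feb 24, 2024.
The approach phase begins: Feb 24, 2024 + 7 weeks = Apr 13, 2024.
Both prerequisites met — the cruise phase begins (Apr 5, 2024), the approach phase begins (Apr 13, 2024); the later is Apr 13, 2024.
Orbit insertion is achieved: Apr 13, 2024 + 10 days = Apr 23, 2024.

2024-04-23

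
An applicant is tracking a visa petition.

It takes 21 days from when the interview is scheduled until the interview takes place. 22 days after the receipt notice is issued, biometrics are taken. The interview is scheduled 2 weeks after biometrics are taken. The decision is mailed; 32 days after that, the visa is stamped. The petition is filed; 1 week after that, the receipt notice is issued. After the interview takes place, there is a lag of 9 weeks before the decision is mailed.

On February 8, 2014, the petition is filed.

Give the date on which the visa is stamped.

July 17, 2014

The petition is filed: Feb 8, 2014.
The receipt notice is issued: Feb 8, 2014 + 1 week = Feb 15, 2014.
Biometrics are taken: Feb 15, 2014 + 22 days = Mar 9, 2014.
The interview is scheduled: Mar 9, 2014 + 2 weeks = Mar 23, 2014.
The interview takes place: Mar 23, 2014 + 21 days = Apr 13, 2014.
The decision is mailed: Apr 13, 2014 + 9 weeks = Jun 15, 2014.
The visa is stamped: Jun 15, 2014 + 32 days = Jul 17, 2014.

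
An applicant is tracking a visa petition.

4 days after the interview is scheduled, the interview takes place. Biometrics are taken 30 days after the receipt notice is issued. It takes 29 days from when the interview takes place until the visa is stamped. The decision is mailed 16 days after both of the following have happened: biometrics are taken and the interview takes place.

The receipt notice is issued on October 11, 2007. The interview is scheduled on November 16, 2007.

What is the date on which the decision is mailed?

December 6, 2007

The receipt notice is issued: Oct 11, 2007.
Biometrics are taken: Oct 11, 2007 + 30 days = Nov 10, 2007.
The interview is scheduled: Nov 16, 2007.
The interview takes place: Nov 16, 2007 + 4 days = Nov 20, 2007.
Both prerequisites met — biometrics are taken (Nov 10, 2007), the interview takes place (Nov 20, 2007); the later is Nov 20, 2007.
The decision is mailed: Nov 20, 2007 + 16 days = Dec 6, 2007.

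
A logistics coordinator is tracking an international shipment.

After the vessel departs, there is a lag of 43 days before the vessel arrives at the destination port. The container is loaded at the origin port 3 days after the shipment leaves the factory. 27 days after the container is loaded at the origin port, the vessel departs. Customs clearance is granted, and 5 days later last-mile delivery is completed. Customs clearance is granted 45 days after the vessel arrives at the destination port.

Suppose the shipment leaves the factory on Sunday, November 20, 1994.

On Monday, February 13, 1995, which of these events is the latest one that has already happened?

The shipment leaves the factory: Nov 20, 1994.
The container is loaded at the origin port: Nov 20, 1994 + 3 days = Nov 23, 1994.
The vessel departs: Nov 23, 1994 + 27 days = Dec 20, 1994.
The vessel arrives at the destination port: Dec 20, 1994 + 43 days = Feb 1, 1995.
Customs clearance is granted: Feb 1, 1995 + 45 days = Mar 18, 1995.
Last-mile delivery is completed: Mar 18, 1995 + 5 days = Mar 23, 1995.
Feb 13, 1995 falls between when the vessel arrives at the destination port (Feb 1, 1995) and when customs clearance is granted (Mar 18, 1995).

The vessel arrives at the destination port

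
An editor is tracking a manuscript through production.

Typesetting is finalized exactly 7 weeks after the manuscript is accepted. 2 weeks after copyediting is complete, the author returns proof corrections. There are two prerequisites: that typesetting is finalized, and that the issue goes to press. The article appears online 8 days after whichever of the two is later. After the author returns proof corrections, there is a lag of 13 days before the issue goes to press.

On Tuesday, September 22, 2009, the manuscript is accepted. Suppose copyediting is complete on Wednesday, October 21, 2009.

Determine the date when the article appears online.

The manuscript is accepted: Sep 22, 2009.
Typesetting is finalized: Sep 22, 2009 + 7 weeks = Nov 10, 2009.
Copyediting is complete: Oct 21, 2009.
The author returns proof corrections: Oct 21, 2009 + 2 weeks = Nov 4, 2009.
The issue goes to press: Nov 4, 2009 + 13 days = Nov 17, 2009.
Both prerequisites met — typesetting is finalized (Nov 10, 2009), the issue goes to press (Nov 17, 2009); the later is Nov 17, 2009.
The article appears online: Nov 17, 2009 + 8 days = Nov 25, 2009.

Wednesday, November 25, 2009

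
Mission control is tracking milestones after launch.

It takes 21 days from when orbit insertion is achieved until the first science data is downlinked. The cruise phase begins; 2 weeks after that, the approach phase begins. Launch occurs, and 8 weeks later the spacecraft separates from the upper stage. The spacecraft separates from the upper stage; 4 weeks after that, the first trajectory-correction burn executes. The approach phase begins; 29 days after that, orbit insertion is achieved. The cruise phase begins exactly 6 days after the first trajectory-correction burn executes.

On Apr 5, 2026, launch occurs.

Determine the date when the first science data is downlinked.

Launch occurs: Apr 5, 2026.
The spacecraft separates from the upper stage: Apr 5, 2026 + 8 weeks = May 31, 2026.
The first trajectory-correction burn executes: May 31, 2026 + 4 weeks = Jun 28, 2026.
The cruise phase begins: Jun 28, 2026 + 6 days = Jul 4, 2026.
The approach phase begins: Jul 4, 2026 + 2 weeks = Jul 18, 2026.
Orbit insertion is achieved: Jul 18, 2026 + 29 days = Aug 16, 2026.
The first science data is downlinked: Aug 16, 2026 + 21 days = Sep 6, 2026.

Sep 6, 2026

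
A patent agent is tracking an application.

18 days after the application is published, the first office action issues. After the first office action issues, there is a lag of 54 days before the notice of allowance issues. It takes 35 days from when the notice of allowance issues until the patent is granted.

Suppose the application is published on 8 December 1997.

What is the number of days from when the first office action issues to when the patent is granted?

Causal path: the first office action issues → the notice of allowance issues → the patent is granted.
Total delay along the path: 54 + 35 = 89 days.

89 days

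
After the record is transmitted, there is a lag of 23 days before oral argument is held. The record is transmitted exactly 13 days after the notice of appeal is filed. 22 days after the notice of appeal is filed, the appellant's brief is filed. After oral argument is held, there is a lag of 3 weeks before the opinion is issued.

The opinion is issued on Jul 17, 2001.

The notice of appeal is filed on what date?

The opinion is issued: Jul 17, 2001.
Oral argument is held: Jul 17, 2001 − 3 weeks = Jun 26, 2001.
The record is transmitted: Jun 26, 2001 − 23 days = Jun 3, 2001.
The notice of appeal is filed: Jun 3, 2001 − 13 days = May 21, 2001.

May 21, 2001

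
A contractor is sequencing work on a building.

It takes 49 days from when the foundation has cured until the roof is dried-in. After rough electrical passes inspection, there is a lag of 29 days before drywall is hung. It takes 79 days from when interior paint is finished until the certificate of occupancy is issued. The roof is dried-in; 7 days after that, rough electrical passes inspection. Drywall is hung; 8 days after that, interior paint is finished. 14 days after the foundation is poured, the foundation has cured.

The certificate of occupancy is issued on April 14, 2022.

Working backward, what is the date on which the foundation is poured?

October 10, 2021

The certificate of occupancy is issued: Apr 14, 2022.
Interior paint is finished: Apr 14, 2022 − 79 days = Jan 25, 2022.
Drywall is hung: Jan 25, 2022 − 8 days = Jan 17, 2022.
Rough electrical passes inspection: Jan 17, 2022 − 29 days = Dec 19, 2021.
The roof is dried-in: Dec 19, 2021 − 7 days = Dec 12, 2021.
The foundation has cured: Dec 12, 2021 − 49 days = Oct 24, 2021.
The foundation is poured: Oct 24, 2021 − 14 days = Oct 10, 2021.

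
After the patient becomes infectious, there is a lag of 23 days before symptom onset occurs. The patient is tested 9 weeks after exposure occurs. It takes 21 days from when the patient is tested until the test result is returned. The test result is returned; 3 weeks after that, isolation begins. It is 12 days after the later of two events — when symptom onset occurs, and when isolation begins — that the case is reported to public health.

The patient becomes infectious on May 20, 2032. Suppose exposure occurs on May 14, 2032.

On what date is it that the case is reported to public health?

The patient becomes infectious: May 20, 2032.
Symptom onset occurs: May 20, 2032 + 23 days = Jun 12, 2032.
Exposure occurs: May 14, 2032.
The patient is tested: May 14, 2032 + 9 weeks = Jul 16, 2032.
The test result is returned: Jul 16, 2032 + 21 days = Aug 6, 2032.
Isolation begins: Aug 6, 2032 + 3 weeks = Aug 27, 2032.
Both prerequisites met — symptom onset occurs (Jun 12, 2032), isolation begins (Aug 27, 2032); the later is Aug 27, 2032.
The case is reported to public health: Aug 27, 2032 + 12 days = Sep 8, 2032.

September 8, 2032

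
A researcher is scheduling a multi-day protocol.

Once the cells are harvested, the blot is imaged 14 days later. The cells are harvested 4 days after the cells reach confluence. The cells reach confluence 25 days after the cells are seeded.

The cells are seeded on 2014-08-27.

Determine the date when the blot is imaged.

2014-10-09

The cells are seeded: Aug 27, 2014.
The cells reach confluence: Aug 27, 2014 + 25 days = Sep 21, 2014.
The cells are harvested: Sep 21, 2014 + 4 days = Sep 25, 2014.
The blot is imaged: Sep 25, 2014 + 14 days = Oct 9, 2014.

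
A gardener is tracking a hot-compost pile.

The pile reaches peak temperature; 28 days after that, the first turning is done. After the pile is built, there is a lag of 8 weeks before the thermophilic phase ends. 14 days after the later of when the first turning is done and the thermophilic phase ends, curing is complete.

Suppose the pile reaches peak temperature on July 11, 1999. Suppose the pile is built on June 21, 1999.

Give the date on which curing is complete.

The pile reaches peak temperature: Jul 11, 1999.
The first turning is done: Jul 11, 1999 + 28 days = Aug 8, 1999.
The pile is built: Jun 21, 1999.
The thermophilic phase ends: Jun 21, 1999 + 8 weeks = Aug 16, 1999.
Both prerequisites met — the first turning is done (Aug 8, 1999), the thermophilic phase ends (Aug 16, 1999); the later is Aug 16, 1999.
Curing is complete: Aug 16, 1999 + 14 days = Aug 30, 1999.

August 30, 1999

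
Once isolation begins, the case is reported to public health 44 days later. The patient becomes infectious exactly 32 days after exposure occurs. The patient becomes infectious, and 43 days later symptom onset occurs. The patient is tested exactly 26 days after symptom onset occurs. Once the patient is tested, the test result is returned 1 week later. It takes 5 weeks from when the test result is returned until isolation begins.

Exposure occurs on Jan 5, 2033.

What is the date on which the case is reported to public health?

Exposure occurs: Jan 5, 2033.
The patient becomes infectious: Jan 5, 2033 + 32 days = Feb 6, 2033.
Symptom onset occurs: Feb 6, 2033 + 43 days = Mar 21, 2033.
The patient is tested: Mar 21, 2033 + 26 days = Apr 16, 2033.
The test result is returned: Apr 16, 2033 + 1 week = Apr 23, 2033.
Isolation begins: Apr 23, 2033 + 5 weeks = May 28, 2033.
The case is reported to public health: May 28, 2033 + 44 days = Jul 11, 2033.

Jul 11, 2033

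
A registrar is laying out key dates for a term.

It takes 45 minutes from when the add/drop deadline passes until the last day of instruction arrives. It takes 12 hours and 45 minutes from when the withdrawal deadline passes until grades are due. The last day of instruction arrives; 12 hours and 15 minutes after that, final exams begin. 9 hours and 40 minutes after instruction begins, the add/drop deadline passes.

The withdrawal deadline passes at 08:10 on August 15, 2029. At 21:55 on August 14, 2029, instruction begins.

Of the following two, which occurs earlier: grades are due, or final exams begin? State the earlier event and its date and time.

The withdrawal deadline passes: 08:10 Aug 15, 2029.
Grades are due: 08:10 Aug 15, 2029 + 12h45m = 20:55 Aug 15, 2029.
Instruction begins: 21:55 Aug 14, 2029.
The add/drop deadline passes: 21:55 Aug 14, 2029 + 9h40m = 07:35 Aug 15, 2029.
The last day of instruction arrives: 07:35 Aug 15, 2029 + 45m = 08:20 Aug 15, 2029.
Final exams begin: 08:20 Aug 15, 2029 + 12h15m = 20:35 Aug 15, 2029.
Comparing: grades are due at 20:55 Aug 15, 2029 vs final exams begin at 20:35 Aug 15, 2029. Earlier: final exams begin.

Final exams begin — 20:35 on August 15, 2029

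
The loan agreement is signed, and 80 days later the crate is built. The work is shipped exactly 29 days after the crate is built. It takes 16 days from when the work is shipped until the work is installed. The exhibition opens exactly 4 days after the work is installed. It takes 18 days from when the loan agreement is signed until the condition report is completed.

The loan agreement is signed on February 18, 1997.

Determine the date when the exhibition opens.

The loan agreement is signed: Feb 18, 1997.
The crate is built: Feb 18, 1997 + 80 days = May 9, 1997.
The work is shipped: May 9, 1997 + 29 days = Jun 7, 1997.
The work is installed: Jun 7, 1997 + 16 days = Jun 23, 1997.
The exhibition opens: Jun 23, 1997 + 4 days = Jun 27, 1997.

June 27, 1997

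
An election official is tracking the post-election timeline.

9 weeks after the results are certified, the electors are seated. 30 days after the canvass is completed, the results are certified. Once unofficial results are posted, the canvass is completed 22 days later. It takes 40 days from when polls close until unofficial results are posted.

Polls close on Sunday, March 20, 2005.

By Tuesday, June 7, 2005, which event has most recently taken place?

Polls close: Mar 20, 2005.
Unofficial results are posted: Mar 20, 2005 + 40 days = Apr 29, 2005.
The canvass is completed: Apr 29, 2005 + 22 days = May 21, 2005.
The results are certified: May 21, 2005 + 30 days = Jun 20, 2005.
The electors are seated: Jun 20, 2005 + 9 weeks = Aug 22, 2005.
Jun 7, 2005 falls between when the canvass is completed (May 21, 2005) and when the results are certified (Jun 20, 2005).

The canvass is completed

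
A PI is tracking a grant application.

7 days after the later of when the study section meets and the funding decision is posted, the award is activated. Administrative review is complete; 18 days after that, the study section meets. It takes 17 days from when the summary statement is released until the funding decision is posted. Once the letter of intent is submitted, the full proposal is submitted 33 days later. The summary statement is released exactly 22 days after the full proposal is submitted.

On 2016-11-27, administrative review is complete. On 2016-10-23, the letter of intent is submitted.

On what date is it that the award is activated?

Administrative review is complete: Nov 27, 2016.
The study section meets: Nov 27, 2016 + 18 days = Dec 15, 2016.
The letter of intent is submitted: Oct 23, 2016.
The full proposal is submitted: Oct 23, 2016 + 33 days = Nov 25, 2016.
The summary statement is released: Nov 25, 2016 + 22 days = Dec 17, 2016.
The funding decision is posted: Dec 17, 2016 + 17 days = Jan 3, 2017.
Both prerequisites met — the study section meets (Dec 15, 2016), the funding decision is posted (Jan 3, 2017); the later is Jan 3, 2017.
The award is activated: Jan 3, 2017 + 7 days = Jan 10, 2017.

2017-01-10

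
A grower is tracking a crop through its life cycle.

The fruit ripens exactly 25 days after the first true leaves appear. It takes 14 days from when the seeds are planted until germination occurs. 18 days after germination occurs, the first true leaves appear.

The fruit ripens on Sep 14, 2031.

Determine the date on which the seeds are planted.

Jul 19, 2031

The fruit ripens: Sep 14, 2031.
The first true leaves appear: Sep 14, 2031 − 25 days = Aug 20, 2031.
Germination occurs: Aug 20, 2031 − 18 days = Aug 2, 2031.
The seeds are planted: Aug 2, 2031 − 14 days = Jul 19, 2031.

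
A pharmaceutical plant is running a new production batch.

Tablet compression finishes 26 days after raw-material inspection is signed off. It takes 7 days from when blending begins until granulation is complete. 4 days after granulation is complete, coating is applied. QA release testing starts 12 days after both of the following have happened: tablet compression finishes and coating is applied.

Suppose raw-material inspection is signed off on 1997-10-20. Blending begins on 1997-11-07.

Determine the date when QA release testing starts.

Raw-material inspection is signed off: Oct 20, 1997.
Tablet compression finishes: Oct 20, 1997 + 26 days = Nov 15, 1997.
Blending begins: Nov 7, 1997.
Granulation is complete: Nov 7, 1997 + 7 days = Nov 14, 1997.
Coating is applied: Nov 14, 1997 + 4 days = Nov 18, 1997.
Both prerequisites met — tablet compression finishes (Nov 15, 1997), coating is applied (Nov 18, 1997); the later is Nov 18, 1997.
QA release testing starts: Nov 18, 1997 + 12 days = Nov 30, 1997.

1997-11-30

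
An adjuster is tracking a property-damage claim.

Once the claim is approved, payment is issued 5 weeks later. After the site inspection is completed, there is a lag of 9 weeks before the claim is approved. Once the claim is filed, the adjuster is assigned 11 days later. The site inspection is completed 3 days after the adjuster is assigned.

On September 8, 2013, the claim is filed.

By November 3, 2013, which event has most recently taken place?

The claim is filed: Sep 8, 2013.
The adjuster is assigned: Sep 8, 2013 + 11 days = Sep 19, 2013.
The site inspection is completed: Sep 19, 2013 + 3 days = Sep 22, 2013.
The claim is approved: Sep 22, 2013 + 9 weeks = Nov 24, 2013.
Payment is issued: Nov 24, 2013 + 5 weeks = Dec 29, 2013.
Nov 3, 2013 falls between when the site inspection is completed (Sep 22, 2013) and when the claim is approved (Nov 24, 2013).

The site inspection is completed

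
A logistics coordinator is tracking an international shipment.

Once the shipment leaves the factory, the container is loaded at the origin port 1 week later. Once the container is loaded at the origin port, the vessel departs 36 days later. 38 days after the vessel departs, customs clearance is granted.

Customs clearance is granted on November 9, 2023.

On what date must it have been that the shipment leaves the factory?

August 20, 2023

Customs clearance is granted: Nov 9, 2023.
The vessel departs: Nov 9, 2023 − 38 days = Oct 2, 2023.
The container is loaded at the origin port: Oct 2, 2023 − 36 days = Aug 27, 2023.
The shipment leaves the factory: Aug 27, 2023 − 1 week = Aug 20, 2023.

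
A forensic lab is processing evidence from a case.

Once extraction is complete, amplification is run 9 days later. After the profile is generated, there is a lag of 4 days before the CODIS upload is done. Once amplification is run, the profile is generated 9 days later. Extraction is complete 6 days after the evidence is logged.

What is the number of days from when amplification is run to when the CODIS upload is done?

Causal path: amplification is run → the profile is generated → the CODIS upload is done.
Total delay along the path: 9 + 4 = 13 days.

13 days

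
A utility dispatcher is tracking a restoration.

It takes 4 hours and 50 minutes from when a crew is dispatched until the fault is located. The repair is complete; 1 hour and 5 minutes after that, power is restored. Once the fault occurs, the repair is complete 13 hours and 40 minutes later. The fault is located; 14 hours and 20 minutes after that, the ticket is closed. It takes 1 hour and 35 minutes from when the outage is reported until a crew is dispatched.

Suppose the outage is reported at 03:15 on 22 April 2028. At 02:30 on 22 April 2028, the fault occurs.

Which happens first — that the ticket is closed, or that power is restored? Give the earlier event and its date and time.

Power is restored — 17:15 on 22 April 2028

The outage is reported: 03:15 Apr 22, 2028.
A crew is dispatched: 03:15 Apr 22, 2028 + 1h35m = 04:50 Apr 22, 2028.
The fault is located: 04:50 Apr 22, 2028 + 4h50m = 09:40 Apr 22, 2028.
The ticket is closed: 09:40 Apr 22, 2028 + 14h20m = 00:00 Apr 23, 2028.
The fault occurs: 02:30 Apr 22, 2028.
The repair is complete: 02:30 Apr 22, 2028 + 13h40m = 16:10 Apr 22, 2028.
Power is restored: 16:10 Apr 22, 2028 + 1h05m = 17:15 Apr 22, 2028.
Comparing: the ticket is closed at 00:00 Apr 23, 2028 vs power is restored at 17:15 Apr 22, 2028. Earlier: power is restored.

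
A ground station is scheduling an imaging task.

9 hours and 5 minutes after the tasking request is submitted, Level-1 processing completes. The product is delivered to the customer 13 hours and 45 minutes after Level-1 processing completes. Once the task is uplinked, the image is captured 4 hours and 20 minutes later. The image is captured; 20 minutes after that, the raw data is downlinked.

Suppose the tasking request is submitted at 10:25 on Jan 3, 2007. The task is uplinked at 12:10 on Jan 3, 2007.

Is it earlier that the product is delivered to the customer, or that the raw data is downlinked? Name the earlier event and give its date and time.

The tasking request is submitted: 10:25 Jan 3, 2007.
Level-1 processing completes: 10:25 Jan 3, 2007 + 9h05m = 19:30 Jan 3, 2007.
The product is delivered to the customer: 19:30 Jan 3, 2007 + 13h45m = 09:15 Jan 4, 2007.
The task is uplinked: 12:10 Jan 3, 2007.
The image is captured: 12:10 Jan 3, 2007 + 4h20m = 16:30 Jan 3, 2007.
The raw data is downlinked: 16:30 Jan 3, 2007 + 20m = 16:50 Jan 3, 2007.
Comparing: the product is delivered to the customer at 09:15 Jan 4, 2007 vs the raw data is downlinked at 16:50 Jan 3, 2007. Earlier: the raw data is downlinked.

The raw data is downlinked — 16:50 on Jan 3, 2007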